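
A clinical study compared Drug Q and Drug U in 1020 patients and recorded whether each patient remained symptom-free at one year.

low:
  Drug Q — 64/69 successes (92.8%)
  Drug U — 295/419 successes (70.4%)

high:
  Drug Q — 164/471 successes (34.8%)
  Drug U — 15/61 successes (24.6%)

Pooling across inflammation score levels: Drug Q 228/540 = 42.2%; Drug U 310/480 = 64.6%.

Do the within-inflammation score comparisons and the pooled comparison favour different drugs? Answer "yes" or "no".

Within each inflammation score level (low 92.8% vs 70.4%; high 34.8% vs 24.6%), Drug Q has the higher rate every time. Pooled: 42.2% vs 64.6% — Drug U has the higher rate overall. The two comparisons disagree.

yes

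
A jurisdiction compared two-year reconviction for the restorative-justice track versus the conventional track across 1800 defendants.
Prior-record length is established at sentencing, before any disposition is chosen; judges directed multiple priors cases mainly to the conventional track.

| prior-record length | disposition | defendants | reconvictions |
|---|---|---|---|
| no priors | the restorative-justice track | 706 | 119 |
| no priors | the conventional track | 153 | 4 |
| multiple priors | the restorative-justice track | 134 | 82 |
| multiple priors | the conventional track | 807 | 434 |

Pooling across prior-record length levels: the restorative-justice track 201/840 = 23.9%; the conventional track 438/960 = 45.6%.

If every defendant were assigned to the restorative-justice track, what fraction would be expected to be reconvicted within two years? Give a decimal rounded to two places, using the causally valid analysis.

Here prior-record length is a common cause — it drives both which disposition a case falls under and the outcome. The crude comparison mixes populations; the stratum-specific rates are the causally relevant ones.
Standardising the restorative-justice track to the population prior-record length mix: 0.477·119/706 + 0.523·82/134 = 0.400.

0.40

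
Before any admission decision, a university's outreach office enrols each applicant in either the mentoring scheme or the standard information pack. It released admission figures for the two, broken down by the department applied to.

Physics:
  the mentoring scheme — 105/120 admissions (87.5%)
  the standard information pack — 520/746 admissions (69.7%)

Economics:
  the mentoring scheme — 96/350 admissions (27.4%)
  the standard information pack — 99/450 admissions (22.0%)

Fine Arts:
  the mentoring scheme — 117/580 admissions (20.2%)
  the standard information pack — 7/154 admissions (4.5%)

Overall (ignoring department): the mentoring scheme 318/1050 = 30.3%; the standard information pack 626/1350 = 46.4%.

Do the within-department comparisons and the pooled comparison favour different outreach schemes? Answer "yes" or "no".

Within each department level (Physics 87.5% vs 69.7%; Economics 27.4% vs 22.0%; Fine Arts 20.2% vs 4.5%), the mentoring scheme has the higher rate every time. Pooled: 30.3% vs 46.4% — the standard information pack has the higher rate overall. The two comparisons disagree.

yes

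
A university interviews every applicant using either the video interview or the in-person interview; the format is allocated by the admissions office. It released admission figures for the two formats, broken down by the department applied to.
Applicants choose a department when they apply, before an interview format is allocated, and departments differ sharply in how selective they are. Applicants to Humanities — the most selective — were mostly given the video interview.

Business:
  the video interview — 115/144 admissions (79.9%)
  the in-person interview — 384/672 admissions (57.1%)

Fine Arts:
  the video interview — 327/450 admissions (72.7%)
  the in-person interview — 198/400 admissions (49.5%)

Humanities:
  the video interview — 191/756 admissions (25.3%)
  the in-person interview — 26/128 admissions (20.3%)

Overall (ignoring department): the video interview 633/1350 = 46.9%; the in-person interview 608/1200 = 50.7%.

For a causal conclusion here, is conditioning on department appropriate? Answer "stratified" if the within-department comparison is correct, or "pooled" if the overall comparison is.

Department differs across interview formats for reasons unrelated to any effect of the interview format itself, and it separately predicts the outcome — a classic confounder. We must compare within department levels.
Within each level — Business: 79.9% vs 57.1%; Fine Arts: 72.7% vs 49.5%; Humanities: 25.3% vs 20.3% — the video interview is higher every time.

stratified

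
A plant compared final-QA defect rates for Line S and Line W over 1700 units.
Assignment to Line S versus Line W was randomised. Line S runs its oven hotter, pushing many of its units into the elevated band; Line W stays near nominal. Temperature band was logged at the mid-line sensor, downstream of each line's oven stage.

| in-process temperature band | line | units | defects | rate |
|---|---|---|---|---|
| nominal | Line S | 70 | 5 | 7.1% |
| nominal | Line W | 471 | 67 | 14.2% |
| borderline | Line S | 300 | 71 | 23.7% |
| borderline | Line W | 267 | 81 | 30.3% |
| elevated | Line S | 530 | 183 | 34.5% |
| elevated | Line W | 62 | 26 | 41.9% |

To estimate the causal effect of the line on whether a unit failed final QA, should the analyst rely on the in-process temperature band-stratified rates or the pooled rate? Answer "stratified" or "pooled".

The in-process temperature band-specific comparison favours Line S throughout, but the pooled figures favour Line W. The question is whether to condition on in-process temperature band.
In-process temperature band is recorded after the line and is itself shifted by it — it sits on the causal path from line to outcome. Conditioning on a mediator would strip out part of the effect we want; the pooled comparison gives the total causal effect.
Pooled: Line S 28.8% vs Line W 21.8%; Line W is lower overall.

pooled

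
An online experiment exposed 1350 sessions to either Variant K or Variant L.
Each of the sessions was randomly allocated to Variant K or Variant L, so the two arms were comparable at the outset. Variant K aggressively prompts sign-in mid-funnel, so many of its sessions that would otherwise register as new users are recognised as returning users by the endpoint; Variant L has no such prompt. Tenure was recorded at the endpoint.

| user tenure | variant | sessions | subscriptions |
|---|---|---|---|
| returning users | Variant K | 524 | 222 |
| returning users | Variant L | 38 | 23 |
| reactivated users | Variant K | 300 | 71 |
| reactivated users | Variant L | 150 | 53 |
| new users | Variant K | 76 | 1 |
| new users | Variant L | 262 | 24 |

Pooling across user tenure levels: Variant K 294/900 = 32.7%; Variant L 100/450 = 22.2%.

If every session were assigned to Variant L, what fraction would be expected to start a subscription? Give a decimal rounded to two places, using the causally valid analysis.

The user tenure-specific comparison favours Variant L throughout, but the pooled figures favour Variant K. The question is whether to condition on user tenure.
User tenure is recorded after the variant and is itself shifted by it — it sits on the causal path from variant to outcome. Conditioning on a mediator would strip out part of the effect we want; the pooled comparison gives the total causal effect.
So P(outcome | do(Variant L)) is just the pooled rate for Variant L: 100/450 = 0.222.

0.22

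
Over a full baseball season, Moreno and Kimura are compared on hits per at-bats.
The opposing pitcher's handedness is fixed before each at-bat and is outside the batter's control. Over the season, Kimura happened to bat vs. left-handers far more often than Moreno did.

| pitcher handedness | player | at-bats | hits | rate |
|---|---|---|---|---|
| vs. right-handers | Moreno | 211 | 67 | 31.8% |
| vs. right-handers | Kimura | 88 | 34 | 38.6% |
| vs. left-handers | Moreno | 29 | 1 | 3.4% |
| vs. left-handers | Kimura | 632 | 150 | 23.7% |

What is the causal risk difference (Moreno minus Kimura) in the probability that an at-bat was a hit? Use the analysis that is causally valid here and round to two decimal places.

The pitcher handedness-specific comparison favours Kimura throughout, but the pooled figures favour Moreno. The question is whether to condition on pitcher handedness.
Nothing the player does changes pitcher handedness; the imbalance is an allocation artefact. With pitcher handedness also predicting the outcome, the pooled figure is confounded, and the within-stratum comparison is the causal one.
Adjusting over the population distribution of pitcher handedness: 0.311·(0.318−0.386) + 0.689·(0.034−0.237) = -0.161.

-0.16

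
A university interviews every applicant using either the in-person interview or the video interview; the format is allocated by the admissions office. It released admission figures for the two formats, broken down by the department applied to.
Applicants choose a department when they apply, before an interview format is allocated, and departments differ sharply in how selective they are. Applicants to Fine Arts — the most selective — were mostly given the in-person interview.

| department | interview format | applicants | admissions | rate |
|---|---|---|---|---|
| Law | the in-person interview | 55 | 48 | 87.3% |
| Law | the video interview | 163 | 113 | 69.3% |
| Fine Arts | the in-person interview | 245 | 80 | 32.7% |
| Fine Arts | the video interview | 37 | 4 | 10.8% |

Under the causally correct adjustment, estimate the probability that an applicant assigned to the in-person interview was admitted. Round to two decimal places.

The department-specific comparison favours the in-person interview throughout, but the pooled figures favour the video interview. The question is whether to condition on department.
Department satisfies the back-door criterion: it is not a descendant of the interview format, and it blocks the spurious path from interview format to outcome. Adjusting for it (i.e., using the within-department rates) gives the causal effect.
Standardising the in-person interview to the population department mix: 0.436·48/55 + 0.564·80/245 = 0.565.

0.56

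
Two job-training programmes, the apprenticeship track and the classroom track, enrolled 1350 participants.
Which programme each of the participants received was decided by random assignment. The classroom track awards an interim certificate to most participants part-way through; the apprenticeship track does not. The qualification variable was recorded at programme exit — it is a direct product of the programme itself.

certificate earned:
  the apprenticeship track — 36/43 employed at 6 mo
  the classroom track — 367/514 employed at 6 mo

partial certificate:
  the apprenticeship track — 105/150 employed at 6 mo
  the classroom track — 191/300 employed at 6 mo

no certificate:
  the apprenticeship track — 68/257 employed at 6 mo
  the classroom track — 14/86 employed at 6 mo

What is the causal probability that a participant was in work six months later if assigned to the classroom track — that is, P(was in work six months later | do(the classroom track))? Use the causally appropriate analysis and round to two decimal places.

0.64

The stratified and pooled comparisons disagree (the apprenticeship track wins within each qualification attained during the programme; the classroom track wins overall), so the answer turns on the causal role of qualification attained during the programme.
Because the programme influences qualification attained during the programme, qualification attained during the programme is a post-treatment mediator, not a confounder. Stratifying on it would bias the estimate; the causal effect is the crude pooled difference.
So P(outcome | do(the classroom track)) is just the pooled rate for the classroom track: 572/900 = 0.636.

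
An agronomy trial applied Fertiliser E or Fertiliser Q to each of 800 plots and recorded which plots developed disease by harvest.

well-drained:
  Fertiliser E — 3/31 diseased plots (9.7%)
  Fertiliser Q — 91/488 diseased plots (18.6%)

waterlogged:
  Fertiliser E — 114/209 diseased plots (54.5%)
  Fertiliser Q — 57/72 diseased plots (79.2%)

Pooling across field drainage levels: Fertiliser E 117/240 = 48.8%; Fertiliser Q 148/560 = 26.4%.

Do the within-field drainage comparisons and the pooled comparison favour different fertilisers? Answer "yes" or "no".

Within each field drainage level (well-drained 9.7% vs 18.6%; waterlogged 54.5% vs 79.2%), Fertiliser E has the lower rate every time. Pooled: 48.8% vs 26.4% — Fertiliser Q has the lower rate overall. The two comparisons disagree.

yes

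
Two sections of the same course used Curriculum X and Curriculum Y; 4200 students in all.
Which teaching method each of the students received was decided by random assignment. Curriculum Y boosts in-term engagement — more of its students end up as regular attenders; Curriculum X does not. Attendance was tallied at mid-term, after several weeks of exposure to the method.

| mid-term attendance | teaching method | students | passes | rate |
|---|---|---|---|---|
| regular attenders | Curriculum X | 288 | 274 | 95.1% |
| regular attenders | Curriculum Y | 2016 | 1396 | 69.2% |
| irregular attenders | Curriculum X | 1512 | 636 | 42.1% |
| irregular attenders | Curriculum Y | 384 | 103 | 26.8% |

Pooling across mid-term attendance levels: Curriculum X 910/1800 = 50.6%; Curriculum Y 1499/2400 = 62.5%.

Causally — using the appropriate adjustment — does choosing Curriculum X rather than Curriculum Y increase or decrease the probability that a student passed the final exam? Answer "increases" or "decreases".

decreases

Mid-term attendance lies on the pathway teaching method → mid-term attendance → outcome, so adjusting for it blocks the indirect effect. For the total causal effect of teaching method, use the unadjusted pooled rates.
Pooled: Curriculum X 50.6% vs Curriculum Y 62.5%; Curriculum Y is higher overall.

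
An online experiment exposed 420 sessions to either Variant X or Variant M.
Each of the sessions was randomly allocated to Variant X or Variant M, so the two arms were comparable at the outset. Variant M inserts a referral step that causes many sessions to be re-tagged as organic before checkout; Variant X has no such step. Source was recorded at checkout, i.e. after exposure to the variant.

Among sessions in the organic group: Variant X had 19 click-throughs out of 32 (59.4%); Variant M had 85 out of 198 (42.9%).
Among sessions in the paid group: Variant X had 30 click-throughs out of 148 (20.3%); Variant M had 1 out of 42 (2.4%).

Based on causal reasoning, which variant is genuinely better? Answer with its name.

Within every traffic source level Variant X has the higher rate, yet pooled Variant M does — Simpson's reversal.
Traffic source is downstream of the variant. One should not condition on a consequence of treatment, so the overall rates are the right comparison.
Pooled: Variant X 27.2% vs Variant M 35.8%; Variant M is higher overall.

Variant M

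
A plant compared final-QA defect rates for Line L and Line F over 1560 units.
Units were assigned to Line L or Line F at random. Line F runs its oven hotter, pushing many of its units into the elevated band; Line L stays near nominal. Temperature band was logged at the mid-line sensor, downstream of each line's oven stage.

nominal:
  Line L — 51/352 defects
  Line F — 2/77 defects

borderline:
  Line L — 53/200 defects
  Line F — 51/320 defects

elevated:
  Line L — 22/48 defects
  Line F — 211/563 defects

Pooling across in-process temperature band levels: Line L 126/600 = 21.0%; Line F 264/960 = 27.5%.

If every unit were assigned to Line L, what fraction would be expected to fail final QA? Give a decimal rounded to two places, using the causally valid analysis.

0.21

In-process temperature band here is a post-treatment variable shaped by the line; conditioning on it would introduce bias rather than remove it. The overall comparison is the causal one.
So P(outcome | do(Line L)) is just the pooled rate for Line L: 126/600 = 0.210.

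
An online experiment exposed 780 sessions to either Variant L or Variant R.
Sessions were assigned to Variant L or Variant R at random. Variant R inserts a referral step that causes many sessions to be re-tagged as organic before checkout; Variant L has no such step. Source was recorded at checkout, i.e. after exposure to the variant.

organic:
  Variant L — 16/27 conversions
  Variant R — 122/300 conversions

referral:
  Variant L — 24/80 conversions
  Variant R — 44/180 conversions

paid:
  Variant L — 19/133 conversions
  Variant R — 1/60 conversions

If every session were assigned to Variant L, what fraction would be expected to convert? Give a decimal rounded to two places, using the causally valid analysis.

Traffic source here is a post-treatment variable shaped by the variant; conditioning on it would introduce bias rather than remove it. The overall comparison is the causal one.
So P(outcome | do(Variant L)) is just the pooled rate for Variant L: 59/240 = 0.246.

0.25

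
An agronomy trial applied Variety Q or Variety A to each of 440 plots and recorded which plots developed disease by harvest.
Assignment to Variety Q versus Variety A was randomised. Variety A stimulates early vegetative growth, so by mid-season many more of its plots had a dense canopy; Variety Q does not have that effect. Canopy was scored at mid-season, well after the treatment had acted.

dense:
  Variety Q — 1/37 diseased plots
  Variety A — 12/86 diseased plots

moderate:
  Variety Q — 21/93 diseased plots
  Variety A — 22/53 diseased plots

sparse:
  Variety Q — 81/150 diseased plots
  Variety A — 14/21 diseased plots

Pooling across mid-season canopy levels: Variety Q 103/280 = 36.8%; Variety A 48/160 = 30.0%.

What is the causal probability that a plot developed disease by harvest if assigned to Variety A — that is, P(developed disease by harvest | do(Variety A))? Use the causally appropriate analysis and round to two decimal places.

The stratified and pooled comparisons disagree (Variety Q wins within each mid-season canopy; Variety A wins overall), so the answer turns on the causal role of mid-season canopy.
Because the variety influences mid-season canopy, mid-season canopy is a post-treatment mediator, not a confounder. Stratifying on it would bias the estimate; the causal effect is the crude pooled difference.
So P(outcome | do(Variety A)) is just the pooled rate for Variety A: 48/160 = 0.300.

0.30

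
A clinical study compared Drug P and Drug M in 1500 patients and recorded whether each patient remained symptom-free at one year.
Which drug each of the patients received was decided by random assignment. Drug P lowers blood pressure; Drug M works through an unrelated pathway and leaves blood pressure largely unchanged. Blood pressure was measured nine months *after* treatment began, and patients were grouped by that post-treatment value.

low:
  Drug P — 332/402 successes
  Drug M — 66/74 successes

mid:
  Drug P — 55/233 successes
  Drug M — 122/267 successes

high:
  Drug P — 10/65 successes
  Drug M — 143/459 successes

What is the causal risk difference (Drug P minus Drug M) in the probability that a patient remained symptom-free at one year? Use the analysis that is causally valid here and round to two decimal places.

+0.15

The stratified and pooled comparisons disagree (Drug M wins within each blood pressure; Drug P wins overall), so the answer turns on the causal role of blood pressure.
Blood pressure is recorded after the drug and is itself shifted by it — it sits on the causal path from drug to outcome. Conditioning on a mediator would strip out part of the effect we want; the pooled comparison gives the total causal effect.
The causal difference is the pooled difference: 0.567 − 0.414 = +0.153.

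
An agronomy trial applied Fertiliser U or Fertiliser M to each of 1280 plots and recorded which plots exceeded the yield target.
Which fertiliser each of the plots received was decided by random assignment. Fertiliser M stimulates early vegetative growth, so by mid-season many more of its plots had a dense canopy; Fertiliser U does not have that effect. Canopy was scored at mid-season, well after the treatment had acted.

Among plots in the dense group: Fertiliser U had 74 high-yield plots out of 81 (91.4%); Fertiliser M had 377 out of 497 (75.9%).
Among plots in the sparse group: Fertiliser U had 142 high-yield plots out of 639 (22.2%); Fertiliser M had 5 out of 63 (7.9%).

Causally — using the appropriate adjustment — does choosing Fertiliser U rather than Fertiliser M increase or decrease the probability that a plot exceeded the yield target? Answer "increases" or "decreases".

decreases

Within every mid-season canopy level Fertiliser U has the higher rate, yet pooled Fertiliser M does — Simpson's reversal.
Mid-season canopy is recorded after the fertiliser and is itself shifted by it — it sits on the causal path from fertiliser to outcome. Conditioning on a mediator would strip out part of the effect we want; the pooled comparison gives the total causal effect.
Pooled: Fertiliser U 30.0% vs Fertiliser M 68.2%; Fertiliser M is higher overall.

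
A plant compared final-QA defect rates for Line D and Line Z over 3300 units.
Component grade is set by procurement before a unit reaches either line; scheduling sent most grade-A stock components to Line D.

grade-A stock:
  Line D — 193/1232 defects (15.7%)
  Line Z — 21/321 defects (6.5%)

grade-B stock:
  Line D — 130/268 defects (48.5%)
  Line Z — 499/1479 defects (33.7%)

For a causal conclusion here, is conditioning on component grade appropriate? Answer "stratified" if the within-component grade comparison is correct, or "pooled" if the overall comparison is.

Component grade differs across lines for reasons unrelated to any effect of the line itself, and it separately predicts the outcome — a classic confounder. We must compare within component grade levels.
Within each level — grade-A stock: 15.7% vs 6.5%; grade-B stock: 48.5% vs 33.7% — Line Z is lower every time.

stratified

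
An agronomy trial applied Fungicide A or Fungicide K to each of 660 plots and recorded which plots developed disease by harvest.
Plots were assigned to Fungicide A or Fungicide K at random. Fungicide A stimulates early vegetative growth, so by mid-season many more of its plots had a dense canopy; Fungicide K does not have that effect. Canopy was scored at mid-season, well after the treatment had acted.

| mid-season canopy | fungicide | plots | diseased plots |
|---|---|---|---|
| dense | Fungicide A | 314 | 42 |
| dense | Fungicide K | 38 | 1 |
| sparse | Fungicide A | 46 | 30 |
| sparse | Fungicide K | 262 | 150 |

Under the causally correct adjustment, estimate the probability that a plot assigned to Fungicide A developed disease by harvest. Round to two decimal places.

Mid-season canopy lies on the pathway fungicide → mid-season canopy → outcome, so adjusting for it blocks the indirect effect. For the total causal effect of fungicide, use the unadjusted pooled rates.
So P(outcome | do(Fungicide A)) is just the pooled rate for Fungicide A: 72/360 = 0.200.

0.20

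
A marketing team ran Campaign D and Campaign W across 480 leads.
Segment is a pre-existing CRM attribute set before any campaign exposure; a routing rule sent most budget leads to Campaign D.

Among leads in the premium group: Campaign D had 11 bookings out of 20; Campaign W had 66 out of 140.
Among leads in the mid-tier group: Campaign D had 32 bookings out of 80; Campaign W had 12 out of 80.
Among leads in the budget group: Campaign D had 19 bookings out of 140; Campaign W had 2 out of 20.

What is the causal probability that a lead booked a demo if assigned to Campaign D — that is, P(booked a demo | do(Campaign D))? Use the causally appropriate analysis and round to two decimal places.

0.36

Within every customer segment level Campaign D has the higher rate, yet pooled Campaign W does — Simpson's reversal.
Customer segment differs across campaigns for reasons unrelated to any effect of the campaign itself, and it separately predicts the outcome — a classic confounder. We must compare within customer segment levels.
Standardising Campaign D to the population customer segment mix: 0.333·11/20 + 0.333·32/80 + 0.333·19/140 = 0.362.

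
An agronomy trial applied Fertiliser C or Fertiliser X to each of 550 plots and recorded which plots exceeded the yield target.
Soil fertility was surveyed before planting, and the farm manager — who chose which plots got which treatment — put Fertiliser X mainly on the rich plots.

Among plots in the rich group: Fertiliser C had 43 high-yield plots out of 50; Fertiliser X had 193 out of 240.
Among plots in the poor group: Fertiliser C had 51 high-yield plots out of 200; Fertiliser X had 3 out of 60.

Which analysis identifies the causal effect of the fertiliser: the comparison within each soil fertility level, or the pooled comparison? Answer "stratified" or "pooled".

stratified

Fertiliser C is higher inside every soil fertility stratum but Fertiliser X is higher in aggregate. Whether to stratify depends on how soil fertility relates to the fertiliser.
Here soil fertility is a common cause — it drives both which fertiliser a case falls under and the outcome. The crude comparison mixes populations; the stratum-specific rates are the causally relevant ones.
Within each level — rich: 86.0% vs 80.4%; poor: 25.5% vs 5.0% — Fertiliser C is higher every time.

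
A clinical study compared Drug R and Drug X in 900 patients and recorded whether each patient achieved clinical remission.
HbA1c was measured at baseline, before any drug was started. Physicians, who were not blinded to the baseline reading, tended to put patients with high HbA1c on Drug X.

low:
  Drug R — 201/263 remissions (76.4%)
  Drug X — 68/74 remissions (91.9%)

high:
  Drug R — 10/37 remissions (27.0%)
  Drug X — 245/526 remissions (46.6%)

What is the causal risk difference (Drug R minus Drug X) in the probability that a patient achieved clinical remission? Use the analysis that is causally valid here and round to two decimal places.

Since HbA1c is a pre-existing factor (not a product of the drug) and it affects the outcome on its own, it is a confounder. The stratified rates, not the pooled rate, identify the causal effect.
Adjusting over the population distribution of HbA1c: 0.374·(0.764−0.919) + 0.626·(0.270−0.466) = -0.180.

-0.18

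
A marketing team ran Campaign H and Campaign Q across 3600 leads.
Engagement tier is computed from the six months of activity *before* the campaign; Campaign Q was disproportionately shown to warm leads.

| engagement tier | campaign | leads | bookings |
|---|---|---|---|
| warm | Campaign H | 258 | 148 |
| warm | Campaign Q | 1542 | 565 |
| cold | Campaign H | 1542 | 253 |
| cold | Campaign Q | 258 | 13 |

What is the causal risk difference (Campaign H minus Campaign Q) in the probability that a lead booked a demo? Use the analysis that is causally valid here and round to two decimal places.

Engagement tier is set before the campaign has any effect — it is not caused by the campaign — and it independently drives the outcome. That makes it a confounder, so the causal comparison is within engagement tier levels.
Adjusting over the population distribution of engagement tier: 0.500·(0.574−0.366) + 0.500·(0.164−0.050) = +0.160.

+0.16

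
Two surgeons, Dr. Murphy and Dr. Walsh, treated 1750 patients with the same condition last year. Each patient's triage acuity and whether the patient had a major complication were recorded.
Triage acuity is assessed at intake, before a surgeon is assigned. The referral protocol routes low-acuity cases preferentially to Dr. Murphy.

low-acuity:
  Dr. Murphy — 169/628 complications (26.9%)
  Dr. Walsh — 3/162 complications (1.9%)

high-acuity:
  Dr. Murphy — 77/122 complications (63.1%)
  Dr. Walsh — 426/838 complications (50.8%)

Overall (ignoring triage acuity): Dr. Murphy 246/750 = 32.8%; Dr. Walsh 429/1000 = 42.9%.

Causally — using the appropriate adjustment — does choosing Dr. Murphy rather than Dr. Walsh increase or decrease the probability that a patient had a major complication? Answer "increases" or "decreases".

Nothing the surgeon does changes triage acuity; the imbalance is an allocation artefact. With triage acuity also predicting the outcome, the pooled figure is confounded, and the within-stratum comparison is the causal one.
Within each level — low-acuity: 26.9% vs 1.9%; high-acuity: 63.1% vs 50.8% — Dr. Walsh is lower every time.

increases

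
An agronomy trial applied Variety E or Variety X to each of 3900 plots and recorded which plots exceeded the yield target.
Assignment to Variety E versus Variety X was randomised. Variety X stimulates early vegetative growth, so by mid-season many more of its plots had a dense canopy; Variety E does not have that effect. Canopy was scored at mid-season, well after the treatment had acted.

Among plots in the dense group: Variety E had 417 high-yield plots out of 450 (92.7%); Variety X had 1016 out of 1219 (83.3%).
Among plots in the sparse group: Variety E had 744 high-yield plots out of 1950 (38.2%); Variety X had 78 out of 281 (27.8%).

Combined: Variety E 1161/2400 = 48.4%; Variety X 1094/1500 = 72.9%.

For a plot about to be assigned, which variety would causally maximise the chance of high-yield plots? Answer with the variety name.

Mid-season canopy lies on the pathway variety → mid-season canopy → outcome, so adjusting for it blocks the indirect effect. For the total causal effect of variety, use the unadjusted pooled rates.
Pooled: Variety E 48.4% vs Variety X 72.9%; Variety X is higher overall.

Variety X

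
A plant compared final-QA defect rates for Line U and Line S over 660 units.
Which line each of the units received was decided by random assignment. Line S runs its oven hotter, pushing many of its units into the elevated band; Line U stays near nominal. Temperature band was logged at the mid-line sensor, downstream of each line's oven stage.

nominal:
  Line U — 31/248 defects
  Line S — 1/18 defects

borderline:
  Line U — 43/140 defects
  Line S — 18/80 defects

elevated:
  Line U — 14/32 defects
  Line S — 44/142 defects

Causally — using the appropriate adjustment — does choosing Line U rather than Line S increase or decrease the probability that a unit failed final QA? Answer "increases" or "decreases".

decreases

Line S is lower inside every in-process temperature band stratum but Line U is lower in aggregate. Whether to stratify depends on how in-process temperature band relates to the line.
Stratifying would compare lines among units the lines themselves sorted into in-process temperature band groups — a form of selection on an intermediate. The unconditioned pooled rates give the total causal effect.
Pooled: Line U 21.0% vs Line S 26.2%; Line U is lower overall.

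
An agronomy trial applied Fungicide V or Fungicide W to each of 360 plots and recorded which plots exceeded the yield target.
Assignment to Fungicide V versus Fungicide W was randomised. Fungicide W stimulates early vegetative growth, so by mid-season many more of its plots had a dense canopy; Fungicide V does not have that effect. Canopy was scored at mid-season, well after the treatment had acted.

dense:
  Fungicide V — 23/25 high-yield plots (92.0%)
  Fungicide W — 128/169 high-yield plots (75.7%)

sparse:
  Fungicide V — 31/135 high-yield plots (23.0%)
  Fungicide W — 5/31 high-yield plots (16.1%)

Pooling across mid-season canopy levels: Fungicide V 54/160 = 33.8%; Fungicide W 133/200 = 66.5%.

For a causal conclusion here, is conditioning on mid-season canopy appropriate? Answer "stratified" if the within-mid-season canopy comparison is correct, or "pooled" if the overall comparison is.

The distribution of mid-season canopy is itself part of what the fungicide does — it is an intermediate outcome. Holding it fixed would remove that part of the effect; the total effect is the pooled difference.
Pooled: Fungicide V 33.8% vs Fungicide W 66.5%; Fungicide W is higher overall.

pooled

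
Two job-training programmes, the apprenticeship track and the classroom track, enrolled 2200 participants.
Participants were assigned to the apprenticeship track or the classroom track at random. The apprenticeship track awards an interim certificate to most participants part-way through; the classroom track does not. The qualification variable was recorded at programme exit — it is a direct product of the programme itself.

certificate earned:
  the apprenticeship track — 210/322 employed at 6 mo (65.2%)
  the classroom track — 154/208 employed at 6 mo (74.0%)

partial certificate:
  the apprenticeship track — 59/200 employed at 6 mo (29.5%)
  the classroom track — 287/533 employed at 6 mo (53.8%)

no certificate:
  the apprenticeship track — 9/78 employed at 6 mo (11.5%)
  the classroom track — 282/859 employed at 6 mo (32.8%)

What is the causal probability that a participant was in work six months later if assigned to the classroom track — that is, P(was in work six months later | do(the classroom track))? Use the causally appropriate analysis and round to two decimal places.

The qualification attained during the programme-specific comparison favours the classroom track throughout, but the pooled figures favour the apprenticeship track. The question is whether to condition on qualification attained during the programme.
Qualification attained during the programme is recorded after the programme and is itself shifted by it — it sits on the causal path from programme to outcome. Conditioning on a mediator would strip out part of the effect we want; the pooled comparison gives the total causal effect.
So P(outcome | do(the classroom track)) is just the pooled rate for the classroom track: 723/1600 = 0.452.

0.45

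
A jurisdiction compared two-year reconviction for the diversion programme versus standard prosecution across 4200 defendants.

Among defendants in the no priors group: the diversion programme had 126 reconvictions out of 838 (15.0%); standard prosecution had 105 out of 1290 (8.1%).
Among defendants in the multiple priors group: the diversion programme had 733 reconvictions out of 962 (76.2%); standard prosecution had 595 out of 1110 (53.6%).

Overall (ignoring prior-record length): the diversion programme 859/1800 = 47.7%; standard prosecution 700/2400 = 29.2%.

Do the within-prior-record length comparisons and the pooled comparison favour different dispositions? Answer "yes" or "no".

no

Within each prior-record length level (no priors 15.0% vs 8.1%; multiple priors 76.2% vs 53.6%), standard prosecution has the lower rate every time. Pooled: 47.7% vs 29.2% — standard prosecution has the lower rate overall. They agree.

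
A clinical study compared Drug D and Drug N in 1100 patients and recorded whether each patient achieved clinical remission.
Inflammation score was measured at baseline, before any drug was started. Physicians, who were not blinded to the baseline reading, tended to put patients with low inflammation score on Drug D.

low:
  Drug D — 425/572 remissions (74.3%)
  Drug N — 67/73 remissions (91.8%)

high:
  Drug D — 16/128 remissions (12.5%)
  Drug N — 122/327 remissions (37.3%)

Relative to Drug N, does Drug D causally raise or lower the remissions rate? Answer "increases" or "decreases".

The stratified and pooled comparisons disagree (Drug N wins within each inflammation score; Drug D wins overall), so the answer turns on the causal role of inflammation score.
Nothing the drug does changes inflammation score; the imbalance is an allocation artefact. With inflammation score also predicting the outcome, the pooled figure is confounded, and the within-stratum comparison is the causal one.
Within each level — low: 74.3% vs 91.8%; high: 12.5% vs 37.3% — Drug N is higher every time.

decreases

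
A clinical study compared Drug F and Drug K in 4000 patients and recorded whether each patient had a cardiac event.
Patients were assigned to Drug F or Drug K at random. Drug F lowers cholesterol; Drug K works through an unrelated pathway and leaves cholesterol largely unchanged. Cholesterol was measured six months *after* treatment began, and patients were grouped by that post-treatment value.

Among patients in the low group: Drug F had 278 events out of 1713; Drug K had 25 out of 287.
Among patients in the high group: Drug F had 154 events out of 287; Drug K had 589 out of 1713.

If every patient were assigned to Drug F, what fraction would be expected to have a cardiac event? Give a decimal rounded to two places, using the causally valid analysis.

0.22

Within every cholesterol level Drug K has the lower rate, yet pooled Drug F does — Simpson's reversal.
Cholesterol is downstream of the drug. One should not condition on a consequence of treatment, so the overall rates are the right comparison.
So P(outcome | do(Drug F)) is just the pooled rate for Drug F: 432/2000 = 0.216.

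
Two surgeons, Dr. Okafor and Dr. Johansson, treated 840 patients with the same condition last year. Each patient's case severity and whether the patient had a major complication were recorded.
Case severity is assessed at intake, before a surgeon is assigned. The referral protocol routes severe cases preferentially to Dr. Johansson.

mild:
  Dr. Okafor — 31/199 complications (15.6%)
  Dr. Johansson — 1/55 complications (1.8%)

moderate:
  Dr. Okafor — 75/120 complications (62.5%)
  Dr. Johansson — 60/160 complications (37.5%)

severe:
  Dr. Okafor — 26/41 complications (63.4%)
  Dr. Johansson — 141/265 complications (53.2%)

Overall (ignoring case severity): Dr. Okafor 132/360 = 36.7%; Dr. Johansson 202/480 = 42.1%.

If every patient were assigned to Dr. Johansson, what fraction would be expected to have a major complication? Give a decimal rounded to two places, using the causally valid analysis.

0.32

Dr. Johansson is lower inside every case severity stratum but Dr. Okafor is lower in aggregate. Whether to stratify depends on how case severity relates to the surgeon.
Since case severity is a pre-existing factor (not a product of the surgeon) and it affects the outcome on its own, it is a confounder. The stratified rates, not the pooled rate, identify the causal effect.
Standardising Dr. Johansson to the population case severity mix: 0.302·1/55 + 0.333·60/160 + 0.364·141/265 = 0.324.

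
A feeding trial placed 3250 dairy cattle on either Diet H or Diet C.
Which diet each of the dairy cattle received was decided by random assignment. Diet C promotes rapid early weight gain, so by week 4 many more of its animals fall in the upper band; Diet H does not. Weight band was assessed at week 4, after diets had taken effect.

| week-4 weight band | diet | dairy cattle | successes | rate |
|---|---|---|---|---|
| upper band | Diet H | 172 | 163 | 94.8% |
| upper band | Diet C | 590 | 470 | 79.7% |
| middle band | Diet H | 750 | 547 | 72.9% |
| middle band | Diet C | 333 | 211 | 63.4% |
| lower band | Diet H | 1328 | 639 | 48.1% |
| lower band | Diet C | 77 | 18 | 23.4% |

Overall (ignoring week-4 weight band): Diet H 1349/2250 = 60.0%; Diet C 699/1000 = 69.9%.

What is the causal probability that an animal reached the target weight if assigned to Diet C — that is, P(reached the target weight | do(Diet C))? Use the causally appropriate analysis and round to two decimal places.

0.70

Because the diet influences week-4 weight band, week-4 weight band is a post-treatment mediator, not a confounder. Stratifying on it would bias the estimate; the causal effect is the crude pooled difference.
So P(outcome | do(Diet C)) is just the pooled rate for Diet C: 699/1000 = 0.699.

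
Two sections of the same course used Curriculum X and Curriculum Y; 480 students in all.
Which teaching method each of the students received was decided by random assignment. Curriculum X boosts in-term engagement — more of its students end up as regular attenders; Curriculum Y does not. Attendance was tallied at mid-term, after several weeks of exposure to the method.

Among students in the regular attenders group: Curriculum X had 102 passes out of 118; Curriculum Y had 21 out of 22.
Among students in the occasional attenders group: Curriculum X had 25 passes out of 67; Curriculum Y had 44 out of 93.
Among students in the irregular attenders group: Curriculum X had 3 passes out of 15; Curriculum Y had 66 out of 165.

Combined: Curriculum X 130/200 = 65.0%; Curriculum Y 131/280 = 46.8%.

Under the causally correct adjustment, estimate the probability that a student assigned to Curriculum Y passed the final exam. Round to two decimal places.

0.47

Mid-term attendance is recorded after the teaching method and is itself shifted by it — it sits on the causal path from teaching method to outcome. Conditioning on a mediator would strip out part of the effect we want; the pooled comparison gives the total causal effect.
So P(outcome | do(Curriculum Y)) is just the pooled rate for Curriculum Y: 131/280 = 0.468.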